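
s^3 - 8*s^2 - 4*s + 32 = (s - 8)*(s - 2)*(s + 2)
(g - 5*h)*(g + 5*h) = g^2 - 25*h^2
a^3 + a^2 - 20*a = a*(a - 4)*(a + 5)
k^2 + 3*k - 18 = (k - 3)*(k + 6)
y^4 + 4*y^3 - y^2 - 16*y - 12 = (y - 2)*(y + 1)*(y + 2)*(y + 3)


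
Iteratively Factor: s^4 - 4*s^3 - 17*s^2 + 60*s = (s)*(s^3 - 4*s^2 - 17*s + 60) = s*(s - 3)*(s^2 - s - 20) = s*(s - 3)*(s + 4)*(s - 5)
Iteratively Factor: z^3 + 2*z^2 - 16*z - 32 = (z - 4)*(z^2 + 6*z + 8) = (z - 4)*(z + 4)*(z + 2)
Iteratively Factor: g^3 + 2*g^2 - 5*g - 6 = (g + 1)*(g^2 + g - 6) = (g + 1)*(g + 3)*(g - 2)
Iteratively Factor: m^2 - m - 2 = (m + 1)*(m - 2)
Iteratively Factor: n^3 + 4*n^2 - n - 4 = (n + 1)*(n^2 + 3*n - 4) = (n - 1)*(n + 1)*(n + 4)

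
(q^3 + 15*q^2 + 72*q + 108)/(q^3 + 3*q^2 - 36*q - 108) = (q + 6)/(q - 6)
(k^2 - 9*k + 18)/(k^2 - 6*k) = (k - 3)/k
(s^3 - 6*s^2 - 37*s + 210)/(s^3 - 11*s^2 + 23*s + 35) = (s + 6)/(s + 1)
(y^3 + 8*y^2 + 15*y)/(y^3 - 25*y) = (y + 3)/(y - 5)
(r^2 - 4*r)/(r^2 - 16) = r/(r + 4)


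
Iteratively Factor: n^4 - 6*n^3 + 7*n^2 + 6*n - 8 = (n - 2)*(n^3 - 4*n^2 - n + 4) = (n - 2)*(n + 1)*(n^2 - 5*n + 4) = (n - 4)*(n - 2)*(n + 1)*(n - 1)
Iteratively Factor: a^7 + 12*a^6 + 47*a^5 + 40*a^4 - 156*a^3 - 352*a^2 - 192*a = (a)*(a^6 + 12*a^5 + 47*a^4 + 40*a^3 - 156*a^2 - 352*a - 192) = a*(a + 4)*(a^5 + 8*a^4 + 15*a^3 - 20*a^2 - 76*a - 48) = a*(a + 1)*(a + 4)*(a^4 + 7*a^3 + 8*a^2 - 28*a - 48) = a*(a - 2)*(a + 1)*(a + 4)*(a^3 + 9*a^2 + 26*a + 24) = a*(a - 2)*(a + 1)*(a + 3)*(a + 4)*(a^2 + 6*a + 8) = a*(a - 2)*(a + 1)*(a + 2)*(a + 3)*(a + 4)*(a + 4)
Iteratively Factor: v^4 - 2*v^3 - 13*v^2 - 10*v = (v + 2)*(v^3 - 4*v^2 - 5*v) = (v - 5)*(v + 2)*(v^2 + v) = (v - 5)*(v + 1)*(v + 2)*(v)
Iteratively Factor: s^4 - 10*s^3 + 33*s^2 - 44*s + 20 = (s - 5)*(s^3 - 5*s^2 + 8*s - 4) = (s - 5)*(s - 1)*(s^2 - 4*s + 4) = (s - 5)*(s - 2)*(s - 1)*(s - 2)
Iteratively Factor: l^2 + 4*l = (l + 4)*(l)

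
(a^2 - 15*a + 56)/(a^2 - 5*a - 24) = (a - 7)/(a + 3)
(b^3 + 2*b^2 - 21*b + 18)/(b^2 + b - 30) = (b^2 - 4*b + 3)/(b - 5)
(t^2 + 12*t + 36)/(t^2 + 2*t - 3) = (t^2 + 12*t + 36)/(t^2 + 2*t - 3)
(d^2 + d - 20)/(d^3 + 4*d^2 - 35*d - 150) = (d - 4)/(d^2 - d - 30)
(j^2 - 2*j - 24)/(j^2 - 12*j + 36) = (j + 4)/(j - 6)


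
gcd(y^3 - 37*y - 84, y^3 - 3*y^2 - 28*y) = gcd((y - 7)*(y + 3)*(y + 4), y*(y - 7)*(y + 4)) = y^2 - 3*y - 28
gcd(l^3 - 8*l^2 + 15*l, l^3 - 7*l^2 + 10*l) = l^2 - 5*l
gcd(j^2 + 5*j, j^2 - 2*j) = j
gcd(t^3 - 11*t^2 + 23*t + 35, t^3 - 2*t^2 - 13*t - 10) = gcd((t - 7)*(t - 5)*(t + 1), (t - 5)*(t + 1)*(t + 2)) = t^2 - 4*t - 5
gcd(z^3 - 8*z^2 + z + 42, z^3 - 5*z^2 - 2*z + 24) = z^2 - z - 6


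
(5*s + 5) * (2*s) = 10*s^2 + 10*s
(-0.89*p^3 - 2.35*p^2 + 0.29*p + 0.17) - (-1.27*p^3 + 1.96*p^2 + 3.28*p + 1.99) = 0.38*p^3 - 4.31*p^2 - 2.99*p - 1.82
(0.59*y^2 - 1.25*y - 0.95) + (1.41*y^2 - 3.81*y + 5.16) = 2.0*y^2 - 5.06*y + 4.21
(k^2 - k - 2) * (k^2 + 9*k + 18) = k^4 + 8*k^3 + 7*k^2 - 36*k - 36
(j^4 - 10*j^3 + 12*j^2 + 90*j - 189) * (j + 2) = j^5 - 8*j^4 - 8*j^3 + 114*j^2 - 9*j - 378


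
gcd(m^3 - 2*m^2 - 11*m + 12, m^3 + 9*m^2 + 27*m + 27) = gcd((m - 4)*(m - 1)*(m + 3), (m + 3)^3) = m + 3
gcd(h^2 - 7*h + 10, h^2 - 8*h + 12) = h - 2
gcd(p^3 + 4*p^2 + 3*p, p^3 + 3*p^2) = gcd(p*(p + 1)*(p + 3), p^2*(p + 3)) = p^2 + 3*p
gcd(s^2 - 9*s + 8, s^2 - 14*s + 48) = s - 8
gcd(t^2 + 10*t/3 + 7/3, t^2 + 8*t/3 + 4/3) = 1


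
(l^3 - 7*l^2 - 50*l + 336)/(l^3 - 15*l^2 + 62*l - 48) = (l + 7)/(l - 1)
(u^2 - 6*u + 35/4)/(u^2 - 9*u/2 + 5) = (u - 7/2)/(u - 2)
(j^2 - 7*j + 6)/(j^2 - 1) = (j - 6)/(j + 1)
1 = 1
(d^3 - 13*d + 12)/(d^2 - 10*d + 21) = (d^2 + 3*d - 4)/(d - 7)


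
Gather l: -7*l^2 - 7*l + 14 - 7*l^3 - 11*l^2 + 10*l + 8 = -7*l^3 - 18*l^2 + 3*l + 22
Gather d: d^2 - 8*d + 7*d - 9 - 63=d^2 - d - 72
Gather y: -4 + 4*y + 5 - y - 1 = 3*y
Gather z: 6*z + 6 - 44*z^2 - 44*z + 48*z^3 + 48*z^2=48*z^3 + 4*z^2 - 38*z + 6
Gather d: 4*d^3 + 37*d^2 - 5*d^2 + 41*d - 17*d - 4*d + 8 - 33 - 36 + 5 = 4*d^3 + 32*d^2 + 20*d - 56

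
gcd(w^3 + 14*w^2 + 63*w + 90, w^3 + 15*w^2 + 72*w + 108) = w^2 + 9*w + 18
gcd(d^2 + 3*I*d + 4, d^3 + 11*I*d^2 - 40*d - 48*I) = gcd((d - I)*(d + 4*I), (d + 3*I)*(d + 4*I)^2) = d + 4*I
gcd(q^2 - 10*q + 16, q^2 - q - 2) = q - 2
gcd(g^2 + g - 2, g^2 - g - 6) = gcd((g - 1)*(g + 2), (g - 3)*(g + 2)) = g + 2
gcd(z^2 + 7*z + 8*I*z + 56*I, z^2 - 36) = 1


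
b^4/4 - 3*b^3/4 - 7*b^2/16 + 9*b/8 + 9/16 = (b/4 + 1/4)*(b - 3)*(b - 3/2)*(b + 1/2)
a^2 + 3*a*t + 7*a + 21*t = (a + 7)*(a + 3*t)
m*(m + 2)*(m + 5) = m^3 + 7*m^2 + 10*m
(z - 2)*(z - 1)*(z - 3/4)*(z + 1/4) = z^4 - 7*z^3/2 + 53*z^2/16 - 7*z/16 - 3/8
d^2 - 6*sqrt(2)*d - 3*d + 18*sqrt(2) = (d - 3)*(d - 6*sqrt(2))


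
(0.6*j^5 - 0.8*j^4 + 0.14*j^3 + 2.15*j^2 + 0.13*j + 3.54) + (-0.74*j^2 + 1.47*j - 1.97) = 0.6*j^5 - 0.8*j^4 + 0.14*j^3 + 1.41*j^2 + 1.6*j + 1.57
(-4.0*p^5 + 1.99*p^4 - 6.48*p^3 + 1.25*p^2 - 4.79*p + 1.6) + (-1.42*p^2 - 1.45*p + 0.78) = -4.0*p^5 + 1.99*p^4 - 6.48*p^3 - 0.17*p^2 - 6.24*p + 2.38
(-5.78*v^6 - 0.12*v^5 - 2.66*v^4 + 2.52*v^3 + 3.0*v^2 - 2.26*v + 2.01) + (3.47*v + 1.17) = -5.78*v^6 - 0.12*v^5 - 2.66*v^4 + 2.52*v^3 + 3.0*v^2 + 1.21*v + 3.18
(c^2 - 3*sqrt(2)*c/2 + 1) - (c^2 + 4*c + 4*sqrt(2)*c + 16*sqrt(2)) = -11*sqrt(2)*c/2 - 4*c - 16*sqrt(2) + 1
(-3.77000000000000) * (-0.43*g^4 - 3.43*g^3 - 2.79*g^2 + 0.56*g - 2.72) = 1.6211*g^4 + 12.9311*g^3 + 10.5183*g^2 - 2.1112*g + 10.2544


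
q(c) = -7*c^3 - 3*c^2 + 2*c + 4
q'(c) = -21*c^2 - 6*c + 2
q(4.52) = -694.67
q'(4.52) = -454.16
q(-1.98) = 42.62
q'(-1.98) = -68.45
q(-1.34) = 12.78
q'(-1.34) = -27.67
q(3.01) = -208.06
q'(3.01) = -206.32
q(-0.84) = 4.35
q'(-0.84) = -7.78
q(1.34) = -15.55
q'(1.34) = -43.75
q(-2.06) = 48.34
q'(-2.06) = -74.76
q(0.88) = -1.33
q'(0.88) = -19.54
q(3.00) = -206.00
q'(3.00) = -205.00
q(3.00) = -206.00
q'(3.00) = -205.00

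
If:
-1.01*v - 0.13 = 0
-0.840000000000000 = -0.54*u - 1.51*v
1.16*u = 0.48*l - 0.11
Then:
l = 4.86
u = 1.92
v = -0.13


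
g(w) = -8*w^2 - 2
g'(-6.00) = 96.00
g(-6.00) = -290.00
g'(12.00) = -192.00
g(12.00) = -1154.00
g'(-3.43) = 54.88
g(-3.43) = -96.12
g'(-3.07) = 49.12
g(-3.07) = -77.40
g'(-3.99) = 63.84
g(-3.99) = -129.36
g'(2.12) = -33.92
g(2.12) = -37.96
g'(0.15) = -2.40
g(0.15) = -2.18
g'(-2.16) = 34.56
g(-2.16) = -39.32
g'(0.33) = -5.28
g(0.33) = -2.87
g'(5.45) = -87.20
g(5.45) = -239.62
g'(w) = -16*w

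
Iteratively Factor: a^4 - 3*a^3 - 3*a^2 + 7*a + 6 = (a + 1)*(a^3 - 4*a^2 + a + 6) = (a - 3)*(a + 1)*(a^2 - a - 2) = (a - 3)*(a - 2)*(a + 1)*(a + 1)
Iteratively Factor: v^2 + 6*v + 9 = (v + 3)*(v + 3)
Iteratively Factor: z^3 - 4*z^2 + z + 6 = (z - 3)*(z^2 - z - 2) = (z - 3)*(z + 1)*(z - 2)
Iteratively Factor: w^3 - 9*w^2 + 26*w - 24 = (w - 2)*(w^2 - 7*w + 12) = (w - 4)*(w - 2)*(w - 3)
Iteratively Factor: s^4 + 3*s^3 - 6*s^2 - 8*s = (s + 1)*(s^3 + 2*s^2 - 8*s) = s*(s + 1)*(s^2 + 2*s - 8) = s*(s - 2)*(s + 1)*(s + 4)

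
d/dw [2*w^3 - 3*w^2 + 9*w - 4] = 6*w^2 - 6*w + 9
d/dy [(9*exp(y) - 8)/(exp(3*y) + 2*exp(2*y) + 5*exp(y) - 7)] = (-18*exp(3*y) + 6*exp(2*y) + 32*exp(y) - 23)*exp(y)/(exp(6*y) + 4*exp(5*y) + 14*exp(4*y) + 6*exp(3*y) - 3*exp(2*y) - 70*exp(y) + 49)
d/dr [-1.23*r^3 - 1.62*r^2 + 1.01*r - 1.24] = -3.69*r^2 - 3.24*r + 1.01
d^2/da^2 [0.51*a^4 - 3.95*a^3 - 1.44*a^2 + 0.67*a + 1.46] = 6.12*a^2 - 23.7*a - 2.88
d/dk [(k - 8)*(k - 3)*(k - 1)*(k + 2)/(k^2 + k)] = (2*k^5 - 7*k^4 - 20*k^3 - 35*k^2 + 96*k + 48)/(k^2*(k^2 + 2*k + 1))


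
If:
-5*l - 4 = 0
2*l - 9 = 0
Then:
No Solution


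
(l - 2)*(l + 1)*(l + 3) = l^3 + 2*l^2 - 5*l - 6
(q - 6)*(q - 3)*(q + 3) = q^3 - 6*q^2 - 9*q + 54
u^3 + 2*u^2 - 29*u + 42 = (u - 3)*(u - 2)*(u + 7)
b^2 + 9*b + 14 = (b + 2)*(b + 7)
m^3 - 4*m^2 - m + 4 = (m - 4)*(m - 1)*(m + 1)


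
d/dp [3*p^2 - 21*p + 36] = 6*p - 21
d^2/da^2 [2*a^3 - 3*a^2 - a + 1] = 12*a - 6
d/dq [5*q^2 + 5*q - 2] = 10*q + 5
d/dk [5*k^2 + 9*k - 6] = 10*k + 9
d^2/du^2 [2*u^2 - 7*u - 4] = 4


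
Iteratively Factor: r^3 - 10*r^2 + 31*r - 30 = (r - 2)*(r^2 - 8*r + 15) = (r - 3)*(r - 2)*(r - 5)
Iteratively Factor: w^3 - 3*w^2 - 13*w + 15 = (w + 3)*(w^2 - 6*w + 5) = (w - 1)*(w + 3)*(w - 5)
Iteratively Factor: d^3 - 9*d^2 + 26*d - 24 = (d - 2)*(d^2 - 7*d + 12) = (d - 4)*(d - 2)*(d - 3)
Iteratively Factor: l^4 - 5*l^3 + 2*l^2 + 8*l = (l - 2)*(l^3 - 3*l^2 - 4*l) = (l - 2)*(l + 1)*(l^2 - 4*l) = l*(l - 2)*(l + 1)*(l - 4)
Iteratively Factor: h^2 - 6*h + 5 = (h - 5)*(h - 1)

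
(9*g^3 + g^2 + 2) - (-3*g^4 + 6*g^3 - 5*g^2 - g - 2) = 3*g^4 + 3*g^3 + 6*g^2 + g + 4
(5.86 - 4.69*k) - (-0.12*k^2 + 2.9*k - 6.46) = 0.12*k^2 - 7.59*k + 12.32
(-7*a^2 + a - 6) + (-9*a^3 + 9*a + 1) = -9*a^3 - 7*a^2 + 10*a - 5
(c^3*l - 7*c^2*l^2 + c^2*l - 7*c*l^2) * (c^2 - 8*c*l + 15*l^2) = c^5*l - 15*c^4*l^2 + c^4*l + 71*c^3*l^3 - 15*c^3*l^2 - 105*c^2*l^4 + 71*c^2*l^3 - 105*c*l^4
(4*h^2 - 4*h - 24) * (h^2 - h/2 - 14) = 4*h^4 - 6*h^3 - 78*h^2 + 68*h + 336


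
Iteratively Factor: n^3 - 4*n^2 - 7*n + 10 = (n + 2)*(n^2 - 6*n + 5) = (n - 1)*(n + 2)*(n - 5)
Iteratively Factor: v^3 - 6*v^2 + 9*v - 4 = (v - 4)*(v^2 - 2*v + 1) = (v - 4)*(v - 1)*(v - 1)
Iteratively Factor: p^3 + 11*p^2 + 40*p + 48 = (p + 4)*(p^2 + 7*p + 12) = (p + 4)^2*(p + 3)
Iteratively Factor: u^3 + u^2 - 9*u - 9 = (u + 3)*(u^2 - 2*u - 3) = (u - 3)*(u + 3)*(u + 1)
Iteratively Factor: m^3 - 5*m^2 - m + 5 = (m + 1)*(m^2 - 6*m + 5) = (m - 5)*(m + 1)*(m - 1)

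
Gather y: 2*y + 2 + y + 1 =3*y + 3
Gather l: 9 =9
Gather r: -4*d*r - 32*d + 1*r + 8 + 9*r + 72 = -32*d + r*(10 - 4*d) + 80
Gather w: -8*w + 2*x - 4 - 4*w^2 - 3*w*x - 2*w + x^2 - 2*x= -4*w^2 + w*(-3*x - 10) + x^2 - 4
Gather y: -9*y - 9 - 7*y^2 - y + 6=-7*y^2 - 10*y - 3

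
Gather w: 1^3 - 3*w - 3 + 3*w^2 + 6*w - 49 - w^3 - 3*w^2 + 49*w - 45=-w^3 + 52*w - 96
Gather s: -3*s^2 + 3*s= -3*s^2 + 3*s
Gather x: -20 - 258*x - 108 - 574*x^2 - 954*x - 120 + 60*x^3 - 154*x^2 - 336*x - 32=60*x^3 - 728*x^2 - 1548*x - 280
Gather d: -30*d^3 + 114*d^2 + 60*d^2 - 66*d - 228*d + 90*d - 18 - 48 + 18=-30*d^3 + 174*d^2 - 204*d - 48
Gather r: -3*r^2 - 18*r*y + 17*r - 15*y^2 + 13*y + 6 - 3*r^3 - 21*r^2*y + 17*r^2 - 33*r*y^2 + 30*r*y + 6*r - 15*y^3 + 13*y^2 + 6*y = -3*r^3 + r^2*(14 - 21*y) + r*(-33*y^2 + 12*y + 23) - 15*y^3 - 2*y^2 + 19*y + 6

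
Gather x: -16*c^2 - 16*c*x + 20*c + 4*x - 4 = -16*c^2 + 20*c + x*(4 - 16*c) - 4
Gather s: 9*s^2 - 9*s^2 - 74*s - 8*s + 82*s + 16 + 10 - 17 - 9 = 0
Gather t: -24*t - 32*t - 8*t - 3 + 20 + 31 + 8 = 56 - 64*t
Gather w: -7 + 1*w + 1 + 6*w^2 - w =6*w^2 - 6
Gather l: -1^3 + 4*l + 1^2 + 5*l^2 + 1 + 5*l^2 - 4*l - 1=10*l^2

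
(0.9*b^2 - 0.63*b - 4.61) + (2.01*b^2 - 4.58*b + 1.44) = 2.91*b^2 - 5.21*b - 3.17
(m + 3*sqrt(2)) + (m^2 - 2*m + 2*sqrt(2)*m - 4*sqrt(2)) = m^2 - m + 2*sqrt(2)*m - sqrt(2)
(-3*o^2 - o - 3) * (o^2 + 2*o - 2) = -3*o^4 - 7*o^3 + o^2 - 4*o + 6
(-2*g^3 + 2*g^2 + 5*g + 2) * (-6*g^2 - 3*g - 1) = 12*g^5 - 6*g^4 - 34*g^3 - 29*g^2 - 11*g - 2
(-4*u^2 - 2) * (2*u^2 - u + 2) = -8*u^4 + 4*u^3 - 12*u^2 + 2*u - 4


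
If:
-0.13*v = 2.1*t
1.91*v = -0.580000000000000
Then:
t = 0.02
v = -0.30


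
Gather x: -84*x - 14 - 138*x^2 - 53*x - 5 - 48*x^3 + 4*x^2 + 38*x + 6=-48*x^3 - 134*x^2 - 99*x - 13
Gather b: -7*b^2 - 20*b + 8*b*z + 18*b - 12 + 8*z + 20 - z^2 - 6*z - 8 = -7*b^2 + b*(8*z - 2) - z^2 + 2*z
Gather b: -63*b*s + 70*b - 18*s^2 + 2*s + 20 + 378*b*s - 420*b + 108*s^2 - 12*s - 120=b*(315*s - 350) + 90*s^2 - 10*s - 100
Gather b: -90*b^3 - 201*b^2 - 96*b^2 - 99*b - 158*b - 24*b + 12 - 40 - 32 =-90*b^3 - 297*b^2 - 281*b - 60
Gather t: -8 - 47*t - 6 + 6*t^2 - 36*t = 6*t^2 - 83*t - 14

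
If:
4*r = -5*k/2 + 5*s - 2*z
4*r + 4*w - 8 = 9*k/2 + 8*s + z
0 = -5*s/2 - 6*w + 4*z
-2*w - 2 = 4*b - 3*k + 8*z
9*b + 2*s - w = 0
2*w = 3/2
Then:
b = 8399/12500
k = 4051/6250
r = -34507/10000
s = -8277/3125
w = 3/4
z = -663/1250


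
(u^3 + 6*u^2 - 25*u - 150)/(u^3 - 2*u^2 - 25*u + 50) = (u + 6)/(u - 2)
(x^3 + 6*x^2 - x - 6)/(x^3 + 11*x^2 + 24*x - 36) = (x + 1)/(x + 6)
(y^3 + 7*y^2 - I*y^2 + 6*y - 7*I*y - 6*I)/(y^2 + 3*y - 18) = (y^2 + y*(1 - I) - I)/(y - 3)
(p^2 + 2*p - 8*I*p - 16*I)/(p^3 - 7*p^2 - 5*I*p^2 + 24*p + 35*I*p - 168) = (p + 2)/(p^2 + p*(-7 + 3*I) - 21*I)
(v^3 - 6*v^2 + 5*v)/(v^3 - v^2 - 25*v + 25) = v/(v + 5)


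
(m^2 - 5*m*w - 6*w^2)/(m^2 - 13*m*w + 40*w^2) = (m^2 - 5*m*w - 6*w^2)/(m^2 - 13*m*w + 40*w^2)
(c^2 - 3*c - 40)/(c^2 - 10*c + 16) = (c + 5)/(c - 2)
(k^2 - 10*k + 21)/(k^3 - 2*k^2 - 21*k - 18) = (-k^2 + 10*k - 21)/(-k^3 + 2*k^2 + 21*k + 18)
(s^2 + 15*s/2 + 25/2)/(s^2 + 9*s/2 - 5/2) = (2*s + 5)/(2*s - 1)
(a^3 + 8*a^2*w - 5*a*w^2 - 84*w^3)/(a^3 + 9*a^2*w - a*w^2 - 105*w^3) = (a + 4*w)/(a + 5*w)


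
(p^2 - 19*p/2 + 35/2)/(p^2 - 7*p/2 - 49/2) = (2*p - 5)/(2*p + 7)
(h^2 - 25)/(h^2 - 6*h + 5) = (h + 5)/(h - 1)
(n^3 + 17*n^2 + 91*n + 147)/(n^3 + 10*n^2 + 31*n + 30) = (n^2 + 14*n + 49)/(n^2 + 7*n + 10)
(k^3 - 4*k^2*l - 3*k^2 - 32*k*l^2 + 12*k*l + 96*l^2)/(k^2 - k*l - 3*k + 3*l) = (k^2 - 4*k*l - 32*l^2)/(k - l)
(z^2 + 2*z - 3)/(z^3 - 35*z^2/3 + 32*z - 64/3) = 3*(z + 3)/(3*z^2 - 32*z + 64)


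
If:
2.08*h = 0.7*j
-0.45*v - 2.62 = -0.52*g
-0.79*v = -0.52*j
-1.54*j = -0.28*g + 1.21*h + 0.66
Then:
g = 5.28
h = 0.14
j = 0.42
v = 0.28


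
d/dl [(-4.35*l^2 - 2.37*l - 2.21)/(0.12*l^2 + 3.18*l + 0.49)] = (-13.5486*l^2 - 3.7326*l + 5.8665)/(0.0144*l^4 + 0.7632*l^3 + 10.23*l^2 + 3.1164*l + 0.2401)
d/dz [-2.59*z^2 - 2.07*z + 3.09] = -5.18*z - 2.07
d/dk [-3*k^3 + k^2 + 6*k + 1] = -9*k^2 + 2*k + 6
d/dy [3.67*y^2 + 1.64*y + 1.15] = 7.34*y + 1.64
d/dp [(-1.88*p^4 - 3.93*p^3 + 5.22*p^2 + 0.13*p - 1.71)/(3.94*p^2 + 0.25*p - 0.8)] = (-14.8144*p^5 - 16.8942*p^4 + 4.051*p^3 + 10.2248*p^2 + 5.1228*p + 0.3235)/(15.5236*p^4 + 1.97*p^3 - 6.2415*p^2 - 0.4*p + 0.64)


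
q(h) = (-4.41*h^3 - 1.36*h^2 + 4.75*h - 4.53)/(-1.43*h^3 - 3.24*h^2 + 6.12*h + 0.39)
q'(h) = (-13.23*h^2 - 2.72*h + 4.75)/(-1.43*h^3 - 3.24*h^2 + 6.12*h + 0.39) + (4.29*h^2 + 6.48*h - 6.12)*(-4.41*h^3 - 1.36*h^2 + 4.75*h - 4.53)/(-1.43*h^3 - 3.24*h^2 + 6.12*h + 0.39)^2 = (12.3436*h^4 - 40.3934*h^3 - 17.5266*h^2 - 30.4152*h + 29.5761)/(2.0449*h^6 + 9.2664*h^5 - 7.0056*h^4 - 40.773*h^3 + 34.9272*h^2 + 4.7736*h + 0.1521)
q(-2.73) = -5.46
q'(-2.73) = 11.52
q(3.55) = 2.44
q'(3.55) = -0.02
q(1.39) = 10.30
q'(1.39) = -75.21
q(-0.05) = -62.70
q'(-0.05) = 5365.98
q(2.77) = 2.52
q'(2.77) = -0.22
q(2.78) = 2.52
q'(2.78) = -0.22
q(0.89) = -1.98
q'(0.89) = -6.27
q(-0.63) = 1.58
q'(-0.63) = 2.79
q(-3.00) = -10.33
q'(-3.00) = 28.29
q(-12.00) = 3.81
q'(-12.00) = 0.09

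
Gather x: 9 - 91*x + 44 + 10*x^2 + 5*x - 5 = 10*x^2 - 86*x + 48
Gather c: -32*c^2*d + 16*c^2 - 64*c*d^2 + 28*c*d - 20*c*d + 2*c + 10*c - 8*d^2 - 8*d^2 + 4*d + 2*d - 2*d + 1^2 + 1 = c^2*(16 - 32*d) + c*(-64*d^2 + 8*d + 12) - 16*d^2 + 4*d + 2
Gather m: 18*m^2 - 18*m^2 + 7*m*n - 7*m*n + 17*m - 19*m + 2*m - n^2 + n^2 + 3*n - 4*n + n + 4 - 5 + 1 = 0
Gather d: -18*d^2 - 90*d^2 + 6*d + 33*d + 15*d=-108*d^2 + 54*d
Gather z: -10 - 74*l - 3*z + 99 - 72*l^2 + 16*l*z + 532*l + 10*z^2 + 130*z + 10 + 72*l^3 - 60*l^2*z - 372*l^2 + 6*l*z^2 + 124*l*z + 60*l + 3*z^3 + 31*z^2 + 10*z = 72*l^3 - 444*l^2 + 518*l + 3*z^3 + z^2*(6*l + 41) + z*(-60*l^2 + 140*l + 137) + 99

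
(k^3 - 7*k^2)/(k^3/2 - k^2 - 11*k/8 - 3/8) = 8*k^2*(7 - k)/(-4*k^3 + 8*k^2 + 11*k + 3)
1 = 1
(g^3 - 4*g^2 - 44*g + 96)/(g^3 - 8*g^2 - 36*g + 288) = (g - 2)/(g - 6)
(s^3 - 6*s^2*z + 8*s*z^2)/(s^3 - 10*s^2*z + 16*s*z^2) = (-s + 4*z)/(-s + 8*z)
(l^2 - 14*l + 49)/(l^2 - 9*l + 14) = (l - 7)/(l - 2)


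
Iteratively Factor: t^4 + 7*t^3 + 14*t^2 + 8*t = (t + 1)*(t^3 + 6*t^2 + 8*t) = (t + 1)*(t + 2)*(t^2 + 4*t) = t*(t + 1)*(t + 2)*(t + 4)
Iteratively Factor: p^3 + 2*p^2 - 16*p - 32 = (p + 2)*(p^2 - 16) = (p - 4)*(p + 2)*(p + 4)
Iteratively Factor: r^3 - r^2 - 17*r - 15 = (r - 5)*(r^2 + 4*r + 3) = (r - 5)*(r + 3)*(r + 1)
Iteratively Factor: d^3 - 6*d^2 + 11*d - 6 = (d - 1)*(d^2 - 5*d + 6) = (d - 3)*(d - 1)*(d - 2)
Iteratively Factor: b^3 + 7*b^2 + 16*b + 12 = (b + 2)*(b^2 + 5*b + 6) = (b + 2)^2*(b + 3)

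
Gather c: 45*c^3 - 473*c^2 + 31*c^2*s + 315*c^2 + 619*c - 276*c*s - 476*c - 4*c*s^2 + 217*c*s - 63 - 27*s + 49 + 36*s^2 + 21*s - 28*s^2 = 45*c^3 + c^2*(31*s - 158) + c*(-4*s^2 - 59*s + 143) + 8*s^2 - 6*s - 14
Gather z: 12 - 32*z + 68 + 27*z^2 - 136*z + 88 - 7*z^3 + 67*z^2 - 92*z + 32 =-7*z^3 + 94*z^2 - 260*z + 200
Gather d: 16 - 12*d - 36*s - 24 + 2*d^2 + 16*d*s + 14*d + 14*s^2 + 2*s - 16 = 2*d^2 + d*(16*s + 2) + 14*s^2 - 34*s - 24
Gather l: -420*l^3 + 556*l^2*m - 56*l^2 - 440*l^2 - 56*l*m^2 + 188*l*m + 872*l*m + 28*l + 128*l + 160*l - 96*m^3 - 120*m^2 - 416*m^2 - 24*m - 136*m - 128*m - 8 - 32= -420*l^3 + l^2*(556*m - 496) + l*(-56*m^2 + 1060*m + 316) - 96*m^3 - 536*m^2 - 288*m - 40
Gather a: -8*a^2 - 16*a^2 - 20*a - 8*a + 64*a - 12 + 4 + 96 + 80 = -24*a^2 + 36*a + 168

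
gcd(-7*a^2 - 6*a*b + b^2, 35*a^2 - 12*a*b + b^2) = 7*a - b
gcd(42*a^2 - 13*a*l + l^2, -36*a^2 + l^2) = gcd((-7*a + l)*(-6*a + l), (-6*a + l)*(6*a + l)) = 6*a - l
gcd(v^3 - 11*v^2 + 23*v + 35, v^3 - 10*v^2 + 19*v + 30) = v^2 - 4*v - 5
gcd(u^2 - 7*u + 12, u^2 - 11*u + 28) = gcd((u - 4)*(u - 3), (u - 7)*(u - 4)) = u - 4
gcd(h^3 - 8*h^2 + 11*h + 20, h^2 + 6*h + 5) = h + 1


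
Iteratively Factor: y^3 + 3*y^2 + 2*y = (y + 2)*(y^2 + y) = y*(y + 2)*(y + 1)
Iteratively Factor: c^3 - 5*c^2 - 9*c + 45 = (c - 5)*(c^2 - 9) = (c - 5)*(c + 3)*(c - 3)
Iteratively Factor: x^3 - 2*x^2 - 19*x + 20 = (x - 5)*(x^2 + 3*x - 4) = (x - 5)*(x - 1)*(x + 4)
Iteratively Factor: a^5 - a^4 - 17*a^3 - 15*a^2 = (a + 1)*(a^4 - 2*a^3 - 15*a^2) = (a - 5)*(a + 1)*(a^3 + 3*a^2) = a*(a - 5)*(a + 1)*(a^2 + 3*a) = a^2*(a - 5)*(a + 1)*(a + 3)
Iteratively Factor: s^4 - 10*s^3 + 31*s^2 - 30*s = (s - 5)*(s^3 - 5*s^2 + 6*s) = s*(s - 5)*(s^2 - 5*s + 6) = s*(s - 5)*(s - 3)*(s - 2)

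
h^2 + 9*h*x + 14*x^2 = (h + 2*x)*(h + 7*x)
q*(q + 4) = q^2 + 4*q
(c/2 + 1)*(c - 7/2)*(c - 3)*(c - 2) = c^4/2 - 13*c^3/4 + 13*c^2/4 + 13*c - 21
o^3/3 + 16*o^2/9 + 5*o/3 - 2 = (o/3 + 1)*(o - 2/3)*(o + 3)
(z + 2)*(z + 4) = z^2 + 6*z + 8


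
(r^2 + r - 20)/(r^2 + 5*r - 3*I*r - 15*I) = (r - 4)/(r - 3*I)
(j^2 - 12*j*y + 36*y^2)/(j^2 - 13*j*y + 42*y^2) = (-j + 6*y)/(-j + 7*y)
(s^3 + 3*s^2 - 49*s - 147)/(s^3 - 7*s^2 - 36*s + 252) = (s^2 + 10*s + 21)/(s^2 - 36)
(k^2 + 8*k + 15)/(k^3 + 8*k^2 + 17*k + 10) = (k + 3)/(k^2 + 3*k + 2)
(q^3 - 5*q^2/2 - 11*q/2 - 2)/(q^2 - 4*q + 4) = (2*q^3 - 5*q^2 - 11*q - 4)/(2*(q^2 - 4*q + 4))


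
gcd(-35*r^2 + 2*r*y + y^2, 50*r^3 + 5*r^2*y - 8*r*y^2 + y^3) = -5*r + y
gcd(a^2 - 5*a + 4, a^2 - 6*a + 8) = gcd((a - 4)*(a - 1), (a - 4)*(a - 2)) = a - 4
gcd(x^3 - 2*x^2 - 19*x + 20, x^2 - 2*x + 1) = x - 1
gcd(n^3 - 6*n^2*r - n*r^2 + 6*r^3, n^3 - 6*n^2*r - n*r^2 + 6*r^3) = n^3 - 6*n^2*r - n*r^2 + 6*r^3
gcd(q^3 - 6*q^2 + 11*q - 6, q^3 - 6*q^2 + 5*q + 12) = q - 3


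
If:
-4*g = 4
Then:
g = -1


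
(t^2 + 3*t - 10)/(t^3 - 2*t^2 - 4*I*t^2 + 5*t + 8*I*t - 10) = (t + 5)/(t^2 - 4*I*t + 5)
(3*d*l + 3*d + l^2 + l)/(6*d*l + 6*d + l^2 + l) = (3*d + l)/(6*d + l)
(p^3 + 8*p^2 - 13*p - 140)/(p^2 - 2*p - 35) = (p^2 + 3*p - 28)/(p - 7)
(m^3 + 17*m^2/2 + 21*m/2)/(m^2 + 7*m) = m + 3/2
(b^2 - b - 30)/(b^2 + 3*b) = (b^2 - b - 30)/(b*(b + 3))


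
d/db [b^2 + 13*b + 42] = 2*b + 13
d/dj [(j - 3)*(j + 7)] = 2*j + 4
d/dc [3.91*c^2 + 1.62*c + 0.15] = 7.82*c + 1.62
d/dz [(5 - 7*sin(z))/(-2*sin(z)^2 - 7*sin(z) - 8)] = (-14*sin(z)^2 + 20*sin(z) + 91)*cos(z)/(7*sin(z) - cos(2*z) + 9)^2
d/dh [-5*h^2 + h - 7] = 1 - 10*h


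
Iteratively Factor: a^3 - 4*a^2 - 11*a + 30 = (a + 3)*(a^2 - 7*a + 10) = (a - 5)*(a + 3)*(a - 2)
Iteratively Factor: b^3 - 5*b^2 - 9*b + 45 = (b - 5)*(b^2 - 9) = (b - 5)*(b - 3)*(b + 3)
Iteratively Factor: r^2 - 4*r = (r - 4)*(r)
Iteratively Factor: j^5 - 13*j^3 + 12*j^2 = (j + 4)*(j^4 - 4*j^3 + 3*j^2) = j*(j + 4)*(j^3 - 4*j^2 + 3*j) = j^2*(j + 4)*(j^2 - 4*j + 3) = j^2*(j - 1)*(j + 4)*(j - 3)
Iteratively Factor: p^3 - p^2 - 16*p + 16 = (p - 1)*(p^2 - 16) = (p - 4)*(p - 1)*(p + 4)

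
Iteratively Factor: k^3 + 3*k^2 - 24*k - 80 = (k + 4)*(k^2 - k - 20) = (k + 4)^2*(k - 5)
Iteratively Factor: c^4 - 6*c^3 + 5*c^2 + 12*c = (c + 1)*(c^3 - 7*c^2 + 12*c) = c*(c + 1)*(c^2 - 7*c + 12) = c*(c - 3)*(c + 1)*(c - 4)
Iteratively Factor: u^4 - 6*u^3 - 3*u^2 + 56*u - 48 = (u - 4)*(u^3 - 2*u^2 - 11*u + 12) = (u - 4)*(u + 3)*(u^2 - 5*u + 4) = (u - 4)*(u - 1)*(u + 3)*(u - 4)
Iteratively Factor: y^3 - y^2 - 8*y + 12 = (y + 3)*(y^2 - 4*y + 4) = (y - 2)*(y + 3)*(y - 2)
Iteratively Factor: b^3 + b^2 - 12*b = (b - 3)*(b^2 + 4*b) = b*(b - 3)*(b + 4)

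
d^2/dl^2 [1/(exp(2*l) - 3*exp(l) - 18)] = ((3 - 4*exp(l))*(-exp(2*l) + 3*exp(l) + 18) - 2*(2*exp(l) - 3)^2*exp(l))*exp(l)/(-exp(2*l) + 3*exp(l) + 18)^3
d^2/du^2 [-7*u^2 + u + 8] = -14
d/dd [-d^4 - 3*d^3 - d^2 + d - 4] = -4*d^3 - 9*d^2 - 2*d + 1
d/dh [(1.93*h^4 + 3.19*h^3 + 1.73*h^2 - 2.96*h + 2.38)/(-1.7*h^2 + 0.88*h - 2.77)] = (-6.562*h^5 - 0.327799999999998*h^4 - 15.77*h^3 - 30.0185*h^2 - 1.4922*h + 6.1048)/(2.89*h^4 - 2.992*h^3 + 10.1924*h^2 - 4.8752*h + 7.6729)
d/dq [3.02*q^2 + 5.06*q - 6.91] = 6.04*q + 5.06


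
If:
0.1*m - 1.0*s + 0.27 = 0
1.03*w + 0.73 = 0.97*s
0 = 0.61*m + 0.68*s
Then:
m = -0.27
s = 0.24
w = -0.48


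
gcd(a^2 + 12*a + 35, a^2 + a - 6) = 1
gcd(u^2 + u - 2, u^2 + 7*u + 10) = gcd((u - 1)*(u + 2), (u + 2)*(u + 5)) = u + 2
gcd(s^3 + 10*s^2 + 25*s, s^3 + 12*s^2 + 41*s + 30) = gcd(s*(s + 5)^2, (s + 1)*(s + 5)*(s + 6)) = s + 5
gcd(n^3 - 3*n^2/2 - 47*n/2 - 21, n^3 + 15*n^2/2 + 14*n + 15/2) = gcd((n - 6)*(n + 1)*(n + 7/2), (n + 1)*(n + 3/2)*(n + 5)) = n + 1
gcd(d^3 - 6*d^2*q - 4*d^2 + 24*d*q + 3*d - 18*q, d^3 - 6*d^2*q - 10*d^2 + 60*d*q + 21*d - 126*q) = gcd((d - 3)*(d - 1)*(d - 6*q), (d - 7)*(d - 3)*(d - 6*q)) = -d^2 + 6*d*q + 3*d - 18*q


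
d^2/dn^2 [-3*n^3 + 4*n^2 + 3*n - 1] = 8 - 18*n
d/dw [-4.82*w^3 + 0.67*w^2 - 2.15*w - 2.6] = -14.46*w^2 + 1.34*w - 2.15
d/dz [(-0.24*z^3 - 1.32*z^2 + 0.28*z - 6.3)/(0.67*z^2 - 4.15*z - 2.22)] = (-0.1608*z^4 + 1.992*z^3 + 6.8888*z^2 + 14.3028*z - 26.7666)/(0.4489*z^4 - 5.561*z^3 + 14.2477*z^2 + 18.426*z + 4.9284)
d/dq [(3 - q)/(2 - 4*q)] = 5/(2*(4*q^2 - 4*q + 1))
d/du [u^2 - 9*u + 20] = 2*u - 9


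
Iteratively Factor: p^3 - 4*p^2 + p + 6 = (p - 2)*(p^2 - 2*p - 3) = (p - 2)*(p + 1)*(p - 3)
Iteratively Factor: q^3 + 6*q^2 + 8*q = (q + 2)*(q^2 + 4*q) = (q + 2)*(q + 4)*(q)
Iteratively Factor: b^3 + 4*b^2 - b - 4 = (b + 4)*(b^2 - 1) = (b - 1)*(b + 4)*(b + 1)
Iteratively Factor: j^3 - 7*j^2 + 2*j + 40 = (j - 4)*(j^2 - 3*j - 10) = (j - 4)*(j + 2)*(j - 5)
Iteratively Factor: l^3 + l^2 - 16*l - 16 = (l - 4)*(l^2 + 5*l + 4) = (l - 4)*(l + 4)*(l + 1)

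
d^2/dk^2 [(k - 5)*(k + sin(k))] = (5 - k)*sin(k) + 2*cos(k) + 2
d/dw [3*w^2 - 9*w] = 6*w - 9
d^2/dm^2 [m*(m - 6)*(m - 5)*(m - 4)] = 12*m^2 - 90*m + 148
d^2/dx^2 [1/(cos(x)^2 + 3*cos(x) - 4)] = (-4*sin(x)^4 + 27*sin(x)^2 - 3*cos(x)/4 - 9*cos(3*x)/4 + 3)/((cos(x) - 1)^3*(cos(x) + 4)^3)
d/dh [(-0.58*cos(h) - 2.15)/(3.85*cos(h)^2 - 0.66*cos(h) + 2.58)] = (-2.233*cos(h)^2 - 16.555*cos(h) + 2.9154)*sin(h)/(14.8225*cos(h)^4 - 5.082*cos(h)^3 + 20.3016*cos(h)^2 - 3.4056*cos(h) + 6.6564)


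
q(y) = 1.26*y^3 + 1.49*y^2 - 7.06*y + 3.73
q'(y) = 3.78*y^2 + 2.98*y - 7.06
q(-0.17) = 4.97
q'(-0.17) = -7.46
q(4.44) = 112.04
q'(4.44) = 80.69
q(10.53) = 1565.75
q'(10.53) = 443.45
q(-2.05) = 13.61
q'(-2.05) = 2.72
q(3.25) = 39.78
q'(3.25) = 42.55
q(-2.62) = 9.79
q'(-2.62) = 11.08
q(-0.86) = 10.10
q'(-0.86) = -6.83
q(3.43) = 47.89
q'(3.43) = 47.63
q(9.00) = 979.42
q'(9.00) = 325.94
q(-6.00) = -172.43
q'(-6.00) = 111.14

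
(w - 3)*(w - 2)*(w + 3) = w^3 - 2*w^2 - 9*w + 18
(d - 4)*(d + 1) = d^2 - 3*d - 4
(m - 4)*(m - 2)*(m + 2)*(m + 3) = m^4 - m^3 - 16*m^2 + 4*m + 48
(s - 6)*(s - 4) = s^2 - 10*s + 24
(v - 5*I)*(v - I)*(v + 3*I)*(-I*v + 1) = -I*v^4 - 2*v^3 - 16*I*v^2 - 2*v - 15*I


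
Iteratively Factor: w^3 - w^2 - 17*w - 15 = (w + 1)*(w^2 - 2*w - 15) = (w - 5)*(w + 1)*(w + 3)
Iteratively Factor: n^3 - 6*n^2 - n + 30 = (n + 2)*(n^2 - 8*n + 15) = (n - 5)*(n + 2)*(n - 3)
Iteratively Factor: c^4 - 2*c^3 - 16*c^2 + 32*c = (c + 4)*(c^3 - 6*c^2 + 8*c) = (c - 4)*(c + 4)*(c^2 - 2*c) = c*(c - 4)*(c + 4)*(c - 2)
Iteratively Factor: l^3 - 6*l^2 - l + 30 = (l - 5)*(l^2 - l - 6) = (l - 5)*(l - 3)*(l + 2)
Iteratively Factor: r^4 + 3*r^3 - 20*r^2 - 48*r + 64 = (r - 4)*(r^3 + 7*r^2 + 8*r - 16) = (r - 4)*(r + 4)*(r^2 + 3*r - 4) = (r - 4)*(r - 1)*(r + 4)*(r + 4)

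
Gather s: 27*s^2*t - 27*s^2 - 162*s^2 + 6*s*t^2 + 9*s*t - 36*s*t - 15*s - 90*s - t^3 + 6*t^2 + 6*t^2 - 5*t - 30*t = s^2*(27*t - 189) + s*(6*t^2 - 27*t - 105) - t^3 + 12*t^2 - 35*t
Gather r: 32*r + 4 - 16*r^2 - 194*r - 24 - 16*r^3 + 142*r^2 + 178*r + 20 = -16*r^3 + 126*r^2 + 16*r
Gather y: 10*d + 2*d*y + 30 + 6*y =10*d + y*(2*d + 6) + 30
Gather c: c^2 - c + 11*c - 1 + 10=c^2 + 10*c + 9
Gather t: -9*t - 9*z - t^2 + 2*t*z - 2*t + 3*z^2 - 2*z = -t^2 + t*(2*z - 11) + 3*z^2 - 11*z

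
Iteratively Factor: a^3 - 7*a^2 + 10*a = (a)*(a^2 - 7*a + 10) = a*(a - 5)*(a - 2)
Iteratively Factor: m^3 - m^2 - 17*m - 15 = (m + 3)*(m^2 - 4*m - 5) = (m + 1)*(m + 3)*(m - 5)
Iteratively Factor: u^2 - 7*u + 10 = (u - 5)*(u - 2)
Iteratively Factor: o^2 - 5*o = (o - 5)*(o)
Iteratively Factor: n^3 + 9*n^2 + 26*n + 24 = (n + 4)*(n^2 + 5*n + 6) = (n + 2)*(n + 4)*(n + 3)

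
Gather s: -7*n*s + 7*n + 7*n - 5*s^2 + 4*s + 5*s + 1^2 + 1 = 14*n - 5*s^2 + s*(9 - 7*n) + 2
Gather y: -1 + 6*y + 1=6*y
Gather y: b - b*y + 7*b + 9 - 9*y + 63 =8*b + y*(-b - 9) + 72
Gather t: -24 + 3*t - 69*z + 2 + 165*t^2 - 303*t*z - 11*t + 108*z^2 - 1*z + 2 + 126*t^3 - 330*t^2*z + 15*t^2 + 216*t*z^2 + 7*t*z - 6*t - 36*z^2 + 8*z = 126*t^3 + t^2*(180 - 330*z) + t*(216*z^2 - 296*z - 14) + 72*z^2 - 62*z - 20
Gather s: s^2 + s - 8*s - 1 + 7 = s^2 - 7*s + 6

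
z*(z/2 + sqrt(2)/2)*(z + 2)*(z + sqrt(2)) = z^4/2 + z^3 + sqrt(2)*z^3 + z^2 + 2*sqrt(2)*z^2 + 2*z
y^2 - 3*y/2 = y*(y - 3/2)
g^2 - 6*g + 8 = (g - 4)*(g - 2)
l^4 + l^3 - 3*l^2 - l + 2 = (l - 1)^2*(l + 1)*(l + 2)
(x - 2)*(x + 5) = x^2 + 3*x - 10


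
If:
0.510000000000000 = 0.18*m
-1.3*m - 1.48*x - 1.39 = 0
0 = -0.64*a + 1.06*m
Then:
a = 4.69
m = 2.83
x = -3.43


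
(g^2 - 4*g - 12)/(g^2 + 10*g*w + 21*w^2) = (g^2 - 4*g - 12)/(g^2 + 10*g*w + 21*w^2)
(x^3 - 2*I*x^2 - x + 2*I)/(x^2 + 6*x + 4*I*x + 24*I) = (x^3 - 2*I*x^2 - x + 2*I)/(x^2 + x*(6 + 4*I) + 24*I)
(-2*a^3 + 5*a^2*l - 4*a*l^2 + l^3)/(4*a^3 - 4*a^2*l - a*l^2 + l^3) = (-a + l)/(2*a + l)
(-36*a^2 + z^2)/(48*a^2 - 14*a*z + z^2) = (6*a + z)/(-8*a + z)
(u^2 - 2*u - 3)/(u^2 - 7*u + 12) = (u + 1)/(u - 4)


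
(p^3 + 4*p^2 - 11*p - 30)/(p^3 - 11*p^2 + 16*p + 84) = (p^2 + 2*p - 15)/(p^2 - 13*p + 42)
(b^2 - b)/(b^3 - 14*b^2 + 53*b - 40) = b/(b^2 - 13*b + 40)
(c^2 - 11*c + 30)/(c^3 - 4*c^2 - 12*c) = (c - 5)/(c*(c + 2))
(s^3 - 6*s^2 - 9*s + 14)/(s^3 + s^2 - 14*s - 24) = (s^2 - 8*s + 7)/(s^2 - s - 12)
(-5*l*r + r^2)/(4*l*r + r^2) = (-5*l + r)/(4*l + r)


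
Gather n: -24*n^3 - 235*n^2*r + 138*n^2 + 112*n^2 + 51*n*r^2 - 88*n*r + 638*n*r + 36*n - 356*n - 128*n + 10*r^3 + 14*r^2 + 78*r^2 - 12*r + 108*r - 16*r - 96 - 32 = -24*n^3 + n^2*(250 - 235*r) + n*(51*r^2 + 550*r - 448) + 10*r^3 + 92*r^2 + 80*r - 128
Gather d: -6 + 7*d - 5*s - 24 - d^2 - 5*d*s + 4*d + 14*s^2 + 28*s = -d^2 + d*(11 - 5*s) + 14*s^2 + 23*s - 30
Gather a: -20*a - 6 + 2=-20*a - 4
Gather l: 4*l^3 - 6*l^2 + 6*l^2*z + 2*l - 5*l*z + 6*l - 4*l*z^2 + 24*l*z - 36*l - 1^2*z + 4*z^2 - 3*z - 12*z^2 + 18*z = 4*l^3 + l^2*(6*z - 6) + l*(-4*z^2 + 19*z - 28) - 8*z^2 + 14*z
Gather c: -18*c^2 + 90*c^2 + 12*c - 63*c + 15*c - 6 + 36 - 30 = 72*c^2 - 36*c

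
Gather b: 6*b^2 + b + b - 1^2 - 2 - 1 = 6*b^2 + 2*b - 4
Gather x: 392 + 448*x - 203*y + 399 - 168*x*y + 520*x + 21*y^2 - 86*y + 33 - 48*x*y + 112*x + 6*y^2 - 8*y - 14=x*(1080 - 216*y) + 27*y^2 - 297*y + 810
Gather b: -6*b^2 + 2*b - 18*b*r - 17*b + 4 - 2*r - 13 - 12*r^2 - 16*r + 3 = -6*b^2 + b*(-18*r - 15) - 12*r^2 - 18*r - 6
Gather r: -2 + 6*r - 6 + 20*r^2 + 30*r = 20*r^2 + 36*r - 8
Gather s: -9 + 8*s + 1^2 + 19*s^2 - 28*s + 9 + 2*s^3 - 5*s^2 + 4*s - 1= 2*s^3 + 14*s^2 - 16*s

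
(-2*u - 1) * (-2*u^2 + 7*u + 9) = 4*u^3 - 12*u^2 - 25*u - 9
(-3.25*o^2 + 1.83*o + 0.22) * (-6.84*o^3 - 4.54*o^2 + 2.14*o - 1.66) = 22.23*o^5 + 2.2378*o^4 - 16.768*o^3 + 8.3124*o^2 - 2.567*o - 0.3652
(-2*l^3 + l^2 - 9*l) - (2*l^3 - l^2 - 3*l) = -4*l^3 + 2*l^2 - 6*l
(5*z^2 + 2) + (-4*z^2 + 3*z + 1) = z^2 + 3*z + 3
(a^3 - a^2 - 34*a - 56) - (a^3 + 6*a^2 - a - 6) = -7*a^2 - 33*a - 50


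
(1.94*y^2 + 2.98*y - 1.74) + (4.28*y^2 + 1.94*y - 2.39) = 6.22*y^2 + 4.92*y - 4.13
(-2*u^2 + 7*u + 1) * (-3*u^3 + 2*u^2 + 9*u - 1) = 6*u^5 - 25*u^4 - 7*u^3 + 67*u^2 + 2*u - 1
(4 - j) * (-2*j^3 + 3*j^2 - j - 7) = 2*j^4 - 11*j^3 + 13*j^2 + 3*j - 28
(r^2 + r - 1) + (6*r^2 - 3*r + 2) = 7*r^2 - 2*r + 1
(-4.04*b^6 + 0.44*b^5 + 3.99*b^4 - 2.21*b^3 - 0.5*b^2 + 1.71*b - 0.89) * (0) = 0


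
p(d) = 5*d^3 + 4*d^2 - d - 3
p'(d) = 15*d^2 + 8*d - 1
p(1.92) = 45.22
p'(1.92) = 69.66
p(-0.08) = -2.90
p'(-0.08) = -1.54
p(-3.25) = -129.14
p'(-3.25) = 131.44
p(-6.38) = -1132.27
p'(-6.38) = 558.53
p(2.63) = 112.99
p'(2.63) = 123.79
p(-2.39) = -46.02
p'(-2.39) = 65.56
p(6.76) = 1717.61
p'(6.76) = 738.54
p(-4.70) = -429.06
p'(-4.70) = 292.75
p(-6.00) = -933.00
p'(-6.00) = 491.00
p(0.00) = -3.00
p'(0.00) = -1.00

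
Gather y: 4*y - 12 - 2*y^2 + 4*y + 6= -2*y^2 + 8*y - 6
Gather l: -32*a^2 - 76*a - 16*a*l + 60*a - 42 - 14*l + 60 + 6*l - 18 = -32*a^2 - 16*a + l*(-16*a - 8)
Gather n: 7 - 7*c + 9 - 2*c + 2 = 18 - 9*c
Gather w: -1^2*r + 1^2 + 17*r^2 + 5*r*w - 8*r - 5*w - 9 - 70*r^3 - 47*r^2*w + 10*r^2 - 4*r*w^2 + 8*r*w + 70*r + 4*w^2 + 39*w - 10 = -70*r^3 + 27*r^2 + 61*r + w^2*(4 - 4*r) + w*(-47*r^2 + 13*r + 34) - 18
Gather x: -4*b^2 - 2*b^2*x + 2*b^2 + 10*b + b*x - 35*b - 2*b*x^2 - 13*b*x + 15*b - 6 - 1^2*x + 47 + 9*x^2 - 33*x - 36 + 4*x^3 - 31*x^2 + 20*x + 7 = -2*b^2 - 10*b + 4*x^3 + x^2*(-2*b - 22) + x*(-2*b^2 - 12*b - 14) + 12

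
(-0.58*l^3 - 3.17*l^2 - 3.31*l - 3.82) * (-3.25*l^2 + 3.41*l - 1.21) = 1.885*l^5 + 8.3247*l^4 + 0.649600000000001*l^3 + 4.9636*l^2 - 9.0211*l + 4.6222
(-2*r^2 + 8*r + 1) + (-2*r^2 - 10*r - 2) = -4*r^2 - 2*r - 1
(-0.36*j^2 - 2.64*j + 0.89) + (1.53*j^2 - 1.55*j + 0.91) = 1.17*j^2 - 4.19*j + 1.8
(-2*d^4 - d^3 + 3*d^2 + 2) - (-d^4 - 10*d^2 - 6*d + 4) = -d^4 - d^3 + 13*d^2 + 6*d - 2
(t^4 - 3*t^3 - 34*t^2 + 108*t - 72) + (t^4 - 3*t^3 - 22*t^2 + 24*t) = 2*t^4 - 6*t^3 - 56*t^2 + 132*t - 72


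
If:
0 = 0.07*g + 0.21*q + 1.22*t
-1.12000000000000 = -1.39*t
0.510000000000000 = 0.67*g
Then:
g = 0.76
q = -4.93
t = 0.81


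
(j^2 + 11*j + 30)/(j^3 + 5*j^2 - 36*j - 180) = 1/(j - 6)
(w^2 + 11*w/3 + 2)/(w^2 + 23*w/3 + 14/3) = (w + 3)/(w + 7)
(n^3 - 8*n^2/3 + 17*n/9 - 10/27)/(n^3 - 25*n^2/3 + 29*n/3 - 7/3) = (9*n^2 - 21*n + 10)/(9*(n^2 - 8*n + 7))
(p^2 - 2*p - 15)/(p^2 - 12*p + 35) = (p + 3)/(p - 7)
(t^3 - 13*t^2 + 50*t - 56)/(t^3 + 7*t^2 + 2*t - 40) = (t^2 - 11*t + 28)/(t^2 + 9*t + 20)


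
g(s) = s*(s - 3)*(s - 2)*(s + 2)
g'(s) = s*(s - 3)*(s - 2) + s*(s - 3)*(s + 2) + s*(s - 2)*(s + 2) + (s - 3)*(s - 2)*(s + 2)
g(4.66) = 137.04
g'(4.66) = 184.06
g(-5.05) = 874.13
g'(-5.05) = -692.27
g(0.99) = 6.01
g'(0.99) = -0.86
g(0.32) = 3.34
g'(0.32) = 8.65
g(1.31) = 5.06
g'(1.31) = -4.93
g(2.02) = -0.16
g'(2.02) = -7.91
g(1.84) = 1.31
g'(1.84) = -8.27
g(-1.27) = -12.95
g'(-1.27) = -0.55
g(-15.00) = 59670.00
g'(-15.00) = -15393.00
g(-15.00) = 59670.00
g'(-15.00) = -15393.00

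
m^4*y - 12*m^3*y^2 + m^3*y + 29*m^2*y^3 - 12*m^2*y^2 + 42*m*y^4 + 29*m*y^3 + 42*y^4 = (m - 7*y)*(m - 6*y)*(m + y)*(m*y + y)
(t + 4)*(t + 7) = t^2 + 11*t + 28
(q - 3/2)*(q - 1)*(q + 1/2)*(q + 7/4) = q^4 - q^3/4 - 13*q^2/4 + 19*q/16 + 21/16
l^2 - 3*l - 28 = (l - 7)*(l + 4)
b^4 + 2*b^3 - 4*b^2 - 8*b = b*(b - 2)*(b + 2)^2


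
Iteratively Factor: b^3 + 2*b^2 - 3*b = (b - 1)*(b^2 + 3*b) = b*(b - 1)*(b + 3)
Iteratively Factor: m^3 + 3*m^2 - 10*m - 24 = (m - 3)*(m^2 + 6*m + 8) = (m - 3)*(m + 4)*(m + 2)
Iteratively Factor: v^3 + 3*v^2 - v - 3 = (v + 3)*(v^2 - 1) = (v + 1)*(v + 3)*(v - 1)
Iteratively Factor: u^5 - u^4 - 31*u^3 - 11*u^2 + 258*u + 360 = (u + 2)*(u^4 - 3*u^3 - 25*u^2 + 39*u + 180) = (u + 2)*(u + 3)*(u^3 - 6*u^2 - 7*u + 60) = (u - 4)*(u + 2)*(u + 3)*(u^2 - 2*u - 15) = (u - 4)*(u + 2)*(u + 3)^2*(u - 5)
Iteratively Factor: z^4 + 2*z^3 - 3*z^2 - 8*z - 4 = (z - 2)*(z^3 + 4*z^2 + 5*z + 2) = (z - 2)*(z + 2)*(z^2 + 2*z + 1) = (z - 2)*(z + 1)*(z + 2)*(z + 1)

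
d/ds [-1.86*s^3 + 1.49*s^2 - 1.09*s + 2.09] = -5.58*s^2 + 2.98*s - 1.09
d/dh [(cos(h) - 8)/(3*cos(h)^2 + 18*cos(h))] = (sin(h) - 48*sin(h)/cos(h)^2 - 16*tan(h))/(3*(cos(h) + 6)^2)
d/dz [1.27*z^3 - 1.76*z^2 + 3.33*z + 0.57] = 3.81*z^2 - 3.52*z + 3.33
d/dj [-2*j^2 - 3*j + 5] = -4*j - 3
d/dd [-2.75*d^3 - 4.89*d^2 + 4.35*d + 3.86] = -8.25*d^2 - 9.78*d + 4.35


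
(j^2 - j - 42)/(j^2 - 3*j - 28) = (j + 6)/(j + 4)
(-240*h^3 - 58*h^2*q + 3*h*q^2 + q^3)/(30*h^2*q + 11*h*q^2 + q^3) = (-8*h + q)/q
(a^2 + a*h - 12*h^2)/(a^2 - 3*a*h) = (a + 4*h)/a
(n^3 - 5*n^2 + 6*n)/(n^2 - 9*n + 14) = n*(n - 3)/(n - 7)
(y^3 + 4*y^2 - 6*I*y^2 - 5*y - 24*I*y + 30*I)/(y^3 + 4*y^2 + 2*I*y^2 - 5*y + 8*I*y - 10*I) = (y - 6*I)/(y + 2*I)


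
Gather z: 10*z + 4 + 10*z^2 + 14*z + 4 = 10*z^2 + 24*z + 8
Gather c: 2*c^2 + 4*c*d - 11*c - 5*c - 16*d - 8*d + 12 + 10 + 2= 2*c^2 + c*(4*d - 16) - 24*d + 24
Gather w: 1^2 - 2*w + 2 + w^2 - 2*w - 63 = w^2 - 4*w - 60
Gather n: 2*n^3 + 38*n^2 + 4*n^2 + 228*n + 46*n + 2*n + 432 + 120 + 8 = 2*n^3 + 42*n^2 + 276*n + 560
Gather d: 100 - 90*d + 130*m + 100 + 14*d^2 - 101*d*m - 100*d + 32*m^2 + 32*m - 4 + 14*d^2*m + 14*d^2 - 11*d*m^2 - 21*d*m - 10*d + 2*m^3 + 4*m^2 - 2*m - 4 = d^2*(14*m + 28) + d*(-11*m^2 - 122*m - 200) + 2*m^3 + 36*m^2 + 160*m + 192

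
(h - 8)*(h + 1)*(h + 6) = h^3 - h^2 - 50*h - 48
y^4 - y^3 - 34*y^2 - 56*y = y*(y - 7)*(y + 2)*(y + 4)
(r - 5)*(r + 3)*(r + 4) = r^3 + 2*r^2 - 23*r - 60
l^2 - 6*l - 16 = (l - 8)*(l + 2)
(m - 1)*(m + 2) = m^2 + m - 2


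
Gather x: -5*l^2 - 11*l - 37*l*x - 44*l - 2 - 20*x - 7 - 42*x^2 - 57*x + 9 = -5*l^2 - 55*l - 42*x^2 + x*(-37*l - 77)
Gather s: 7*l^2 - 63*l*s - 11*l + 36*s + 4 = 7*l^2 - 11*l + s*(36 - 63*l) + 4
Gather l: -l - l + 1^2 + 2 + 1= 4 - 2*l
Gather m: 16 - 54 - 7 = -45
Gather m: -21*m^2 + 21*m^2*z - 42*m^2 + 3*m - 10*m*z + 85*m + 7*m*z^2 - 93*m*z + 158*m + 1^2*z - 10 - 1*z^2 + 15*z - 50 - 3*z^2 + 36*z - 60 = m^2*(21*z - 63) + m*(7*z^2 - 103*z + 246) - 4*z^2 + 52*z - 120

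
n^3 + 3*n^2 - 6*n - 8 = (n - 2)*(n + 1)*(n + 4)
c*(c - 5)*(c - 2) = c^3 - 7*c^2 + 10*c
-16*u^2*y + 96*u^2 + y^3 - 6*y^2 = (-4*u + y)*(4*u + y)*(y - 6)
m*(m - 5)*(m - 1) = m^3 - 6*m^2 + 5*m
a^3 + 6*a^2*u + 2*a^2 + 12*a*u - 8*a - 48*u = (a - 2)*(a + 4)*(a + 6*u)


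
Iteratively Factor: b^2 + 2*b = (b + 2)*(b)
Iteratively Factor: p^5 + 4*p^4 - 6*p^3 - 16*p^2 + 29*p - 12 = (p - 1)*(p^4 + 5*p^3 - p^2 - 17*p + 12) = (p - 1)*(p + 4)*(p^3 + p^2 - 5*p + 3) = (p - 1)*(p + 3)*(p + 4)*(p^2 - 2*p + 1) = (p - 1)^2*(p + 3)*(p + 4)*(p - 1)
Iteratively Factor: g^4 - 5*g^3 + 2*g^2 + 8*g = (g)*(g^3 - 5*g^2 + 2*g + 8) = g*(g - 2)*(g^2 - 3*g - 4) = g*(g - 4)*(g - 2)*(g + 1)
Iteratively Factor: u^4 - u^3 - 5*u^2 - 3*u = (u - 3)*(u^3 + 2*u^2 + u) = (u - 3)*(u + 1)*(u^2 + u) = (u - 3)*(u + 1)^2*(u)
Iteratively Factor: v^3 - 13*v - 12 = (v + 3)*(v^2 - 3*v - 4) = (v - 4)*(v + 3)*(v + 1)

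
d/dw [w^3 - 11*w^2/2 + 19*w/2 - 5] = 3*w^2 - 11*w + 19/2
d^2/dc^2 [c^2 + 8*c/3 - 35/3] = 2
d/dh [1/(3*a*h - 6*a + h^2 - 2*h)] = (-3*a - 2*h + 2)/(3*a*h - 6*a + h^2 - 2*h)^2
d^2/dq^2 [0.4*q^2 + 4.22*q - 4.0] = 0.800000000000000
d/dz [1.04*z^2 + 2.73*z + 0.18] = 2.08*z + 2.73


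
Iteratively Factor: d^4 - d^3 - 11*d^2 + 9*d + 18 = (d + 1)*(d^3 - 2*d^2 - 9*d + 18) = (d - 2)*(d + 1)*(d^2 - 9) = (d - 2)*(d + 1)*(d + 3)*(d - 3)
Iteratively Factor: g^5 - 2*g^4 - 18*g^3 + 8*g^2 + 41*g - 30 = (g + 3)*(g^4 - 5*g^3 - 3*g^2 + 17*g - 10) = (g - 1)*(g + 3)*(g^3 - 4*g^2 - 7*g + 10) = (g - 5)*(g - 1)*(g + 3)*(g^2 + g - 2) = (g - 5)*(g - 1)^2*(g + 3)*(g + 2)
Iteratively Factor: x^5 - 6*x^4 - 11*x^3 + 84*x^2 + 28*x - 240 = (x + 2)*(x^4 - 8*x^3 + 5*x^2 + 74*x - 120) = (x + 2)*(x + 3)*(x^3 - 11*x^2 + 38*x - 40) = (x - 4)*(x + 2)*(x + 3)*(x^2 - 7*x + 10) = (x - 4)*(x - 2)*(x + 2)*(x + 3)*(x - 5)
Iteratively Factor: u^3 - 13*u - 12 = (u + 1)*(u^2 - u - 12) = (u - 4)*(u + 1)*(u + 3)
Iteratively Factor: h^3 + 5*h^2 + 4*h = (h + 4)*(h^2 + h) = h*(h + 4)*(h + 1)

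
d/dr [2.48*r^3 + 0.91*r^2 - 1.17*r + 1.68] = 7.44*r^2 + 1.82*r - 1.17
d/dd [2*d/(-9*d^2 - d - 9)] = 18*(d^2 - 1)/(81*d^4 + 18*d^3 + 163*d^2 + 18*d + 81)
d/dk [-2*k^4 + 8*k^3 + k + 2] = -8*k^3 + 24*k^2 + 1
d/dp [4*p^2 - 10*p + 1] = 8*p - 10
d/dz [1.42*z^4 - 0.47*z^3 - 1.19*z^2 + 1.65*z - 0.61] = 5.68*z^3 - 1.41*z^2 - 2.38*z + 1.65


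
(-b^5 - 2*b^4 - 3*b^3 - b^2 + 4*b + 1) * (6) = -6*b^5 - 12*b^4 - 18*b^3 - 6*b^2 + 24*b + 6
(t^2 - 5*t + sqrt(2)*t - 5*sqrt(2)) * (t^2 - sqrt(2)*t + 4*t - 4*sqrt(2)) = t^4 - t^3 - 22*t^2 + 2*t + 40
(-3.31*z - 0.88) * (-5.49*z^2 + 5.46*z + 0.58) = 18.1719*z^3 - 13.2414*z^2 - 6.7246*z - 0.5104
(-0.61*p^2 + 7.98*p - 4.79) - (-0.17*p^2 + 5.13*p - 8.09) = -0.44*p^2 + 2.85*p + 3.3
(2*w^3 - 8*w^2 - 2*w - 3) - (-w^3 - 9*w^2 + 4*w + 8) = 3*w^3 + w^2 - 6*w - 11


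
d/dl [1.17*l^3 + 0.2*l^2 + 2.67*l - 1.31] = 3.51*l^2 + 0.4*l + 2.67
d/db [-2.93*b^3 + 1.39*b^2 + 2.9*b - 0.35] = -8.79*b^2 + 2.78*b + 2.9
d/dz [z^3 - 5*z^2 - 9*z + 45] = 3*z^2 - 10*z - 9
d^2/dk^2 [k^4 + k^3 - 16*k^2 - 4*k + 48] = 12*k^2 + 6*k - 32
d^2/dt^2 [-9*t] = 0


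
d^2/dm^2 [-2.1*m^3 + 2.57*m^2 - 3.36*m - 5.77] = 5.14 - 12.6*m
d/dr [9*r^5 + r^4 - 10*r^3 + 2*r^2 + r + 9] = 45*r^4 + 4*r^3 - 30*r^2 + 4*r + 1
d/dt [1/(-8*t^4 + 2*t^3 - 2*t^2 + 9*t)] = (32*t^3 - 6*t^2 + 4*t - 9)/(t^2*(8*t^3 - 2*t^2 + 2*t - 9)^2)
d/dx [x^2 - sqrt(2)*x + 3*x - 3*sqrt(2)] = 2*x - sqrt(2) + 3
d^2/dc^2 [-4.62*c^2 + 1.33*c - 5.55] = -9.24000000000000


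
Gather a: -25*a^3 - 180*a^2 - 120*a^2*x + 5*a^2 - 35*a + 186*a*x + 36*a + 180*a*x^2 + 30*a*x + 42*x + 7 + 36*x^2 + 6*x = -25*a^3 + a^2*(-120*x - 175) + a*(180*x^2 + 216*x + 1) + 36*x^2 + 48*x + 7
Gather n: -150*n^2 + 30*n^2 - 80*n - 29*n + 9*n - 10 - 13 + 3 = -120*n^2 - 100*n - 20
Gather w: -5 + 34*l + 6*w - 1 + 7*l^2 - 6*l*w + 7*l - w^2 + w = 7*l^2 + 41*l - w^2 + w*(7 - 6*l) - 6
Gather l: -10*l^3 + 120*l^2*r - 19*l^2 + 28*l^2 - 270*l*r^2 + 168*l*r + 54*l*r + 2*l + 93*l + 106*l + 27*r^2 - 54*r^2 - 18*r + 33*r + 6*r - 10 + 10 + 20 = -10*l^3 + l^2*(120*r + 9) + l*(-270*r^2 + 222*r + 201) - 27*r^2 + 21*r + 20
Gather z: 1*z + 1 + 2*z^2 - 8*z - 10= 2*z^2 - 7*z - 9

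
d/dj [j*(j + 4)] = 2*j + 4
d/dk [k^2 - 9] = 2*k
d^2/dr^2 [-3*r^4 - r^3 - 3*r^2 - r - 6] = -36*r^2 - 6*r - 6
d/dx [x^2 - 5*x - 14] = 2*x - 5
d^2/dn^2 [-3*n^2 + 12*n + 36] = -6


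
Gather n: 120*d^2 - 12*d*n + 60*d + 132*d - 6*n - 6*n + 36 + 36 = 120*d^2 + 192*d + n*(-12*d - 12) + 72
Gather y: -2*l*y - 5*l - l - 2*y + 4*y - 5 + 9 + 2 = -6*l + y*(2 - 2*l) + 6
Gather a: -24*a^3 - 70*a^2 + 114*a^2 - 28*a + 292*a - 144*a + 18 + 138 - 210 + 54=-24*a^3 + 44*a^2 + 120*a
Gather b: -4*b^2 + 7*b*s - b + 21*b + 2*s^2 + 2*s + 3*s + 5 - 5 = -4*b^2 + b*(7*s + 20) + 2*s^2 + 5*s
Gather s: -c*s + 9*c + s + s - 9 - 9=9*c + s*(2 - c) - 18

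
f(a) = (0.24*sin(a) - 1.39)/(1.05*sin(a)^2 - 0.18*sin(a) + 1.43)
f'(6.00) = -0.29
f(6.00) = -0.93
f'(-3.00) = 0.15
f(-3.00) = -0.96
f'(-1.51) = -0.03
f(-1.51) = -0.61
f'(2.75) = -0.47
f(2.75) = -0.86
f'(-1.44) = -0.06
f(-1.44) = -0.62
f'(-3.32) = -0.29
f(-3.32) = -0.94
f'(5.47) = -0.33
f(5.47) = -0.74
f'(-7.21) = -0.29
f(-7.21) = -0.70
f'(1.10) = 0.26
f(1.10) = -0.56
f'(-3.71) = -0.50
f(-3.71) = -0.77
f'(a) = (-2.1*sin(a)*cos(a) + 0.18*cos(a))*(0.24*sin(a) - 1.39)/(1.05*sin(a)^2 - 0.18*sin(a) + 1.43)^2 + 0.24*cos(a)/(1.05*sin(a)^2 - 0.18*sin(a) + 1.43) = (-0.252*sin(a)^2 + 2.919*sin(a) + 0.093)*cos(a)/(1.1025*sin(a)^4 - 0.378*sin(a)^3 + 3.0354*sin(a)^2 - 0.5148*sin(a) + 2.0449)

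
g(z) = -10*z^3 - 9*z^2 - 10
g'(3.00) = -324.00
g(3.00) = -361.00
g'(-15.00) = -6480.00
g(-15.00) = 31715.00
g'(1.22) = -66.61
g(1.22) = -41.55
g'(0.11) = -2.34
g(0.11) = -10.12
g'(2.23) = -189.33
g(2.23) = -165.65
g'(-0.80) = -4.80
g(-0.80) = -10.64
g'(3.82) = -506.53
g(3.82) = -698.76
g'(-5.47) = -799.17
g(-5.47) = 1357.39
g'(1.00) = -48.00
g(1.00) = -29.00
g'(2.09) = -168.66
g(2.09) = -140.61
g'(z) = -30*z^2 - 18*z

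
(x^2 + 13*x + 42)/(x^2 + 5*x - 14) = (x + 6)/(x - 2)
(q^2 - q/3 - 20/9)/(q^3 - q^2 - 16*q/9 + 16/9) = (3*q - 5)/(3*q^2 - 7*q + 4)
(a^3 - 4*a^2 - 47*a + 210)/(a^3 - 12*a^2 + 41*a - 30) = (a + 7)/(a - 1)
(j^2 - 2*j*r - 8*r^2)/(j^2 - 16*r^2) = (j + 2*r)/(j + 4*r)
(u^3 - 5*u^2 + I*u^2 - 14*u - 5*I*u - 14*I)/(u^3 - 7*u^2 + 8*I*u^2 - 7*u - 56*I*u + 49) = (u + 2)/(u + 7*I)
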